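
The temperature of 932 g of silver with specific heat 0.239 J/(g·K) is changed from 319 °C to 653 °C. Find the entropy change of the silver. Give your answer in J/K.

ΔS = 99.6 J/K

In kelvin: T₁ = 592.15 K, T₂ = 926.15 K. ΔS = ∫dQ_rev/T = m c ln(T₂/T₁) = 932 × 0.239 × ln(926.15/592.15) = 99.6 J/K.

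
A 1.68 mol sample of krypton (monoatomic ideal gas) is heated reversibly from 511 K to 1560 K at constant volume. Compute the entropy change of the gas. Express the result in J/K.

At constant volume, ΔS = nC_V ln(T₂/T₁) with C_V = 3R/2 = 12.47 J mol⁻¹ K⁻¹.
ΔS = 1.68 × 12.47 × ln(1560/511) = 23.4 J/K.

ΔS = 23.4 J/K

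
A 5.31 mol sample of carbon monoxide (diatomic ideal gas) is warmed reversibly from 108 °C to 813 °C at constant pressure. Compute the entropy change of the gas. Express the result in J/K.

In kelvin: T₁ = 381.15 K, T₂ = 1086.15 K. At constant pressure, ΔS = nC_p ln(T₂/T₁) with C_p = 7R/2 = 29.1 J mol⁻¹ K⁻¹.
ΔS = 5.31 × 29.1 × ln(1086.15/381.15) = 162 J/K.

ΔS = 162 J/K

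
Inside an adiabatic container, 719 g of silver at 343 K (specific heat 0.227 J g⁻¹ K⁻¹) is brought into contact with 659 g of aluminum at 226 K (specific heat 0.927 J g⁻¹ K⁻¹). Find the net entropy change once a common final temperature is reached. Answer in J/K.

Energy balance: T_f = (m₁c₁T₁ + m₂c₂T₂)/(m₁c₁ + m₂c₂) = 250.67 K.
ΔS₁ = m₁c₁ ln(T_f/T₁) = 163.213 × ln(250.67/343) = -51.18 J/K.
ΔS₂ = m₂c₂ ln(T_f/T₂) = 610.893 × ln(250.67/226) = 63.29 J/K.
ΔS_total = -51.18 + 63.29 = 12.1 J/K.

ΔS_total = 12.1 J/K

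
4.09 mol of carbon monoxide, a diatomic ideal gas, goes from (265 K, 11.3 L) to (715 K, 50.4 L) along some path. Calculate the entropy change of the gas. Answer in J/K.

Entropy is a state function: ΔS = nC_V ln(T₂/T₁) + nR ln(V₂/V₁), with C_V = 5R/2 = 20.79 J mol⁻¹ K⁻¹ for a diatomic ideal gas.
ΔS = 4.09 × [20.79 × ln(715/265) + 8.314 × ln(50.4/11.3)] = 135 J/K.

ΔS = 135 J/K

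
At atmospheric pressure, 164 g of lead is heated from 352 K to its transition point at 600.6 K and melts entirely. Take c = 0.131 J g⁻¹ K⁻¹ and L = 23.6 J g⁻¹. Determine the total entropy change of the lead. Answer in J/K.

Warming step: ΔS₁ = m c ln(T_tr/T_i) = 164 × 0.131 × ln(600.6/352) = 11.48 J/K.
Phase change: ΔS₂ = +mL/T_tr = 164 × 23.6 / 600.6 = 6.444 J/K.
ΔS_total = (11.48) + (6.444) = 17.9 J/K.

ΔS = 17.9 J/K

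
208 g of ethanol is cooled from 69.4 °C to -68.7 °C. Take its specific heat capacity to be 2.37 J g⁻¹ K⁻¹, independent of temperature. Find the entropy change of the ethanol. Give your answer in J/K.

In kelvin: T₁ = 342.55 K, T₂ = 204.45 K. ΔS = ∫dQ_rev/T = m c ln(T₂/T₁) = 208 × 2.37 × ln(204.45/342.55) = -254 J/K.

ΔS = -254 J/K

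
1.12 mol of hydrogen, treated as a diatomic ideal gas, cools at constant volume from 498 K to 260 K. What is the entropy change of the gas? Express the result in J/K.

ΔS = -15.1 J/K

At constant volume, ΔS = nC_V ln(T₂/T₁) with C_V = 5R/2 = 20.79 J mol⁻¹ K⁻¹.
ΔS = 1.12 × 20.79 × ln(260/498) = -15.1 J/K.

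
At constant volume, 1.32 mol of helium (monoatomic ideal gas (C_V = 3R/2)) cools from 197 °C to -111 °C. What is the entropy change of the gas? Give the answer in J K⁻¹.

ΔS = -17.5 J/K

In kelvin: T₁ = 470.15 K, T₂ = 162.15 K. At constant volume, ΔS = nC_V ln(T₂/T₁) with C_V = 3R/2 = 12.47 J mol⁻¹ K⁻¹.
ΔS = 1.32 × 12.47 × ln(162.15/470.15) = -17.5 J/K.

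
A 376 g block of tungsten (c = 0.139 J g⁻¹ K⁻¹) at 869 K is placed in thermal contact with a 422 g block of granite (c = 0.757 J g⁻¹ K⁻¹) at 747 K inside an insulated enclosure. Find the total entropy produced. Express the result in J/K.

ΔS_total = 0.533 J/K

Energy balance: T_f = (m₁c₁T₁ + m₂c₂T₂)/(m₁c₁ + m₂c₂) = 764.15 K.
ΔS₁ = m₁c₁ ln(T_f/T₁) = 52.264 × ln(764.15/869) = -6.72 J/K.
ΔS₂ = m₂c₂ ln(T_f/T₂) = 319.454 × ln(764.15/747) = 7.253 J/K.
ΔS_total = -6.72 + 7.253 = 0.533 J/K.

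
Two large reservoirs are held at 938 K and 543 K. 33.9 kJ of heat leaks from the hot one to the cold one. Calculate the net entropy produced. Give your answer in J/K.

ΔS_total = 26.3 J/K

ΔS_hot = −Q/T_H = −33900/938 = -36.14 J/K and ΔS_cold = +Q/T_C = 33900/543 = 62.43 J/K.
ΔS_total = -36.14 + 62.43 = 26.3 J/K, positive as the second law requires.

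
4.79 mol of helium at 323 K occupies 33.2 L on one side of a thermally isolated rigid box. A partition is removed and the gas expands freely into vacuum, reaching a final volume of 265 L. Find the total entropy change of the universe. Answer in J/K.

For an ideal gas in free expansion Q = 0 and W = 0, so T is unchanged.
Entropy is a state function; using a reversible isothermal path, ΔS_gas = nR ln(V₂/V₁) = 4.79 × 8.314 × ln(265/33.2) = 82.7 J/K.
The insulated surroundings exchange no heat, so ΔS_surr = 0 and ΔS_universe = ΔS_gas.

ΔS_universe = 82.7 J/K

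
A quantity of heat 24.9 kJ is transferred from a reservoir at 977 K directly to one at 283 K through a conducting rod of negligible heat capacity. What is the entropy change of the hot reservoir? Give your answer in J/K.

The hot reservoir loses heat Q, so ΔS_hot = −Q/T_H = −24900/977 = -25.5 J/K.

ΔS_hot = -25.5 J/K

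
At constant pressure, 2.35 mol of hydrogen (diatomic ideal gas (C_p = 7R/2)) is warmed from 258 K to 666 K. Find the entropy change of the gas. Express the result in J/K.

At constant pressure, ΔS = nC_p ln(T₂/T₁) with C_p = 7R/2 = 29.1 J mol⁻¹ K⁻¹.
ΔS = 2.35 × 29.1 × ln(666/258) = 64.8 J/K.

ΔS = 64.8 J/K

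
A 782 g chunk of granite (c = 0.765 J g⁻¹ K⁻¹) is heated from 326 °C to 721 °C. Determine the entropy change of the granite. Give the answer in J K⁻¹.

In kelvin: T₁ = 599.15 K, T₂ = 994.15 K. ΔS = ∫dQ_rev/T = m c ln(T₂/T₁) = 782 × 0.765 × ln(994.15/599.15) = 303 J/K.

ΔS = 303 J/K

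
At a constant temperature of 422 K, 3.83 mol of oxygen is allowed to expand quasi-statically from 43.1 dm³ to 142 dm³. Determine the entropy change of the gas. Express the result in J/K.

ΔS_gas = 38 J/K

For an isothermal ideal gas ΔS_gas = nR ln(V₂/V₁) = 3.83 × 8.314 × ln(142/43.1) = 38 J/K.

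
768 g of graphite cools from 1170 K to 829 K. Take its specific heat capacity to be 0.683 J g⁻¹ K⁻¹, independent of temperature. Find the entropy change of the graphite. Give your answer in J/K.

ΔS = -181 J/K

ΔS = ∫dQ_rev/T = m c ln(T₂/T₁) = 768 × 0.683 × ln(829/1170) = -181 J/K.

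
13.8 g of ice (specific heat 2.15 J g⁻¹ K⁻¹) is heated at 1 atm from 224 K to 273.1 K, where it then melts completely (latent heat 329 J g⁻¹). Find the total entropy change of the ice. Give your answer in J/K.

Warming step: ΔS₁ = m c ln(T_tr/T_i) = 13.8 × 2.15 × ln(273.1/224) = 5.88 J/K.
Phase change: ΔS₂ = +mL/T_tr = 13.8 × 329 / 273.1 = 16.62 J/K.
ΔS_total = (5.88) + (16.62) = 22.5 J/K.

ΔS = 22.5 J/K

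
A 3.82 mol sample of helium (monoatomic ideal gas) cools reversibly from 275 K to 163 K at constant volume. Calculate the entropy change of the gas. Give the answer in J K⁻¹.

ΔS = -24.9 J/K

At constant volume, ΔS = nC_V ln(T₂/T₁) with C_V = 3R/2 = 12.47 J mol⁻¹ K⁻¹.
ΔS = 3.82 × 12.47 × ln(163/275) = -24.9 J/K.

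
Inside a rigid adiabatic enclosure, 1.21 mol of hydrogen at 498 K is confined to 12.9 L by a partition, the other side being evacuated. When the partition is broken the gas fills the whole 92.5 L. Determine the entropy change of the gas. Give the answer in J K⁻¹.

No heat is exchanged and no work is done, so the ideal-gas temperature stays constant.
Entropy is a state function; using a reversible isothermal path, ΔS_gas = nR ln(V₂/V₁) = 1.21 × 8.314 × ln(92.5/12.9) = 19.8 J/K.

ΔS_gas = 19.8 J/K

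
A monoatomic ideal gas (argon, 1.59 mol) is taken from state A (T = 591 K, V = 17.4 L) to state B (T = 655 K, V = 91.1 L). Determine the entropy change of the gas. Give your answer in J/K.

ΔS = 23.9 J/K

Entropy is a state function: ΔS = nC_V ln(T₂/T₁) + nR ln(V₂/V₁), with C_V = 3R/2 = 12.47 J mol⁻¹ K⁻¹ for a monoatomic ideal gas.
ΔS = 1.59 × [12.47 × ln(655/591) + 8.314 × ln(91.1/17.4)] = 23.9 J/K.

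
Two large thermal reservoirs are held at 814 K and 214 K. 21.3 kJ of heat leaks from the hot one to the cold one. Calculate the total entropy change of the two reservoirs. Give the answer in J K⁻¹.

ΔS_hot = −Q/T_H = −21300/814 = -26.17 J/K and ΔS_cold = +Q/T_C = 21300/214 = 99.53 J/K.
ΔS_total = -26.17 + 99.53 = 73.4 J/K, positive as the second law requires.

ΔS_total = 73.4 J/K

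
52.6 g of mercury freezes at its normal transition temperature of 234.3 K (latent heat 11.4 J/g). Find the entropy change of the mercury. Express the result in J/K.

ΔS = -2.56 J/K

Heat released by the substance: Q = −mL = −52.6 × 11.4 = −599.64 J.
At constant T, ΔS = Q_rev/T = −599.64 / 234.3 = -2.56 J/K.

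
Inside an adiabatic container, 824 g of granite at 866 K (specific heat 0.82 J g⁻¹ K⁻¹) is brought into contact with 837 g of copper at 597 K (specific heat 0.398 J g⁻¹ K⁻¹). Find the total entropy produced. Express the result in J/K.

Energy balance: T_f = (m₁c₁T₁ + m₂c₂T₂)/(m₁c₁ + m₂c₂) = 777.17 K.
ΔS₁ = m₁c₁ ln(T_f/T₁) = 675.68 × ln(777.17/866) = -73.12 J/K.
ΔS₂ = m₂c₂ ln(T_f/T₂) = 333.126 × ln(777.17/597) = 87.86 J/K.
ΔS_total = -73.12 + 87.86 = 14.7 J/K.

ΔS_total = 14.7 J/K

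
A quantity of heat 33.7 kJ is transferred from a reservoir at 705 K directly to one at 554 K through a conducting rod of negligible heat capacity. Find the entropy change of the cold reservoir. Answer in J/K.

ΔS_cold = 60.8 J/K

The cold reservoir gains heat Q, so ΔS_cold = +Q/T_C = 33700/554 = 60.8 J/K.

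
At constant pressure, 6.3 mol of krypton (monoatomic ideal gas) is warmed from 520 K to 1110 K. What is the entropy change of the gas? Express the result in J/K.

At constant pressure, ΔS = nC_p ln(T₂/T₁) with C_p = 5R/2 = 20.79 J mol⁻¹ K⁻¹.
ΔS = 6.3 × 20.79 × ln(1110/520) = 99.3 J/K.

ΔS = 99.3 J/K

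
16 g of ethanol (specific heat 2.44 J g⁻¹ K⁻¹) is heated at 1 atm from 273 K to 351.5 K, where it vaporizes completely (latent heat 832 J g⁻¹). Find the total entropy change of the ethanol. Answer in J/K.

ΔS = 47.7 J/K

Warming step: ΔS₁ = m c ln(T_tr/T_i) = 16 × 2.44 × ln(351.5/273) = 9.867 J/K.
Phase change: ΔS₂ = +mL/T_tr = 16 × 832 / 351.5 = 37.87 J/K.
ΔS_total = (9.867) + (37.87) = 47.7 J/K.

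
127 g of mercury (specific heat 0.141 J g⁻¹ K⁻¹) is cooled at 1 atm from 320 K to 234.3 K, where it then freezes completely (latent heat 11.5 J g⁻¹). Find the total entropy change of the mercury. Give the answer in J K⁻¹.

Cooling step: ΔS₁ = m c ln(T_tr/T_i) = 127 × 0.141 × ln(234.3/320) = -5.582 J/K.
Phase change: ΔS₂ = −mL/T_tr = −127 × 11.5 / 234.3 = -6.233 J/K.
ΔS_total = (-5.582) + (-6.233) = -11.8 J/K.

ΔS = -11.8 J/K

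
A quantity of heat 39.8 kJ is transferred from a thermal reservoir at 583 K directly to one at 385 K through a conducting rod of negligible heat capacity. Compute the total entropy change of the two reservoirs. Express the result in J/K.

ΔS_hot = −Q/T_H = −39800/583 = -68.27 J/K and ΔS_cold = +Q/T_C = 39800/385 = 103.4 J/K.
ΔS_total = -68.27 + 103.4 = 35.1 J/K, positive as the second law requires.

ΔS_total = 35.1 J/K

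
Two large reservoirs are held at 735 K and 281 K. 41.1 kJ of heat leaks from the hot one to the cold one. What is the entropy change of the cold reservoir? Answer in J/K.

The cold reservoir gains heat Q, so ΔS_cold = +Q/T_C = 41100/281 = 146 J/K.

ΔS_cold = 146 J/K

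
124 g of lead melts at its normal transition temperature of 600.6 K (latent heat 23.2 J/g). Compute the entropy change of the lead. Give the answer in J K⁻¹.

Heat absorbed by the substance: Q = mL = 124 × 23.2 = 2876.8 J.
At constant T, ΔS = Q_rev/T = 2876.8 / 600.6 = 4.79 J/K.

ΔS = 4.79 J/K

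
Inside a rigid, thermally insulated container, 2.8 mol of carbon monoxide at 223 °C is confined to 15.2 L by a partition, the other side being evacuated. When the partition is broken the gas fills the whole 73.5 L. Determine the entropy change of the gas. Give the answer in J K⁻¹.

ΔS_gas = 36.7 J/K

No heat is exchanged and no work is done, so the ideal-gas temperature stays constant.
Entropy is a state function; using a reversible isothermal path, ΔS_gas = nR ln(V₂/V₁) = 2.8 × 8.314 × ln(73.5/15.2) = 36.7 J/K.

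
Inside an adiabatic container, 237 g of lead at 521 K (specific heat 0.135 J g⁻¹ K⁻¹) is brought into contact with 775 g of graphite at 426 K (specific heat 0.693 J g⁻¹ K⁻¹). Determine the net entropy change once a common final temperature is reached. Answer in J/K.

Energy balance: T_f = (m₁c₁T₁ + m₂c₂T₂)/(m₁c₁ + m₂c₂) = 431.34 K.
ΔS₁ = m₁c₁ ln(T_f/T₁) = 31.995 × ln(431.34/521) = -6.042 J/K.
ΔS₂ = m₂c₂ ln(T_f/T₂) = 537.075 × ln(431.34/426) = 6.692 J/K.
ΔS_total = -6.042 + 6.692 = 0.65 J/K.

ΔS_total = 0.65 J/K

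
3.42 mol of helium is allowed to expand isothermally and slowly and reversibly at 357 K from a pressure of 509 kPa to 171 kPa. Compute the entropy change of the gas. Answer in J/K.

ΔS_gas = 31 J/K

For an isothermal ideal gas ΔS_gas = nR ln(P₁/P₂) = 3.42 × 8.314 × ln(509/171) = 31 J/K.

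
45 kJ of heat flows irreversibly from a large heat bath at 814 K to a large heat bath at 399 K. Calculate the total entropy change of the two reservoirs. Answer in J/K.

ΔS_hot = −Q/T_H = −45000/814 = -55.28 J/K and ΔS_cold = +Q/T_C = 45000/399 = 112.8 J/K.
ΔS_total = -55.28 + 112.8 = 57.5 J/K, positive as the second law requires.

ΔS_total = 57.5 J/K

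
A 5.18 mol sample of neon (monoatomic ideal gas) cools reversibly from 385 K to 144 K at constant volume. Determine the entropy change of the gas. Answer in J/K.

ΔS = -63.5 J/K

At constant volume, ΔS = nC_V ln(T₂/T₁) with C_V = 3R/2 = 12.47 J mol⁻¹ K⁻¹.
ΔS = 5.18 × 12.47 × ln(144/385) = -63.5 J/K.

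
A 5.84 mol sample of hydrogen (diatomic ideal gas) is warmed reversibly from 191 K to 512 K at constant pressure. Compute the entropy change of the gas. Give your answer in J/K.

ΔS = 168 J/K

At constant pressure, ΔS = nC_p ln(T₂/T₁) with C_p = 7R/2 = 29.1 J mol⁻¹ K⁻¹.
ΔS = 5.84 × 29.1 × ln(512/191) = 168 J/K.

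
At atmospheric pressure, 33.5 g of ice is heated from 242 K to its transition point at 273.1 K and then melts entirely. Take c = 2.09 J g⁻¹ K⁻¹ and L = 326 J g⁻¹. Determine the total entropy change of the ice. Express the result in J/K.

ΔS = 48.5 J/K

Warming step: ΔS₁ = m c ln(T_tr/T_i) = 33.5 × 2.09 × ln(273.1/242) = 8.465 J/K.
Phase change: ΔS₂ = +mL/T_tr = 33.5 × 326 / 273.1 = 39.99 J/K.
ΔS_total = (8.465) + (39.99) = 48.5 J/K.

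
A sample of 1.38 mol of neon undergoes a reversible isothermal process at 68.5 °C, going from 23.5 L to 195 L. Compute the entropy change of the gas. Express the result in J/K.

For an isothermal ideal gas ΔS_gas = nR ln(V₂/V₁) = 1.38 × 8.314 × ln(195/23.5) = 24.3 J/K.

ΔS_gas = 24.3 J/K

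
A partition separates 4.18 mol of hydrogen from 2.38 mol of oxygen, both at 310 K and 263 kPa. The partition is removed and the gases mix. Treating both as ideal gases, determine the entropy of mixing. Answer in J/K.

ΔS_mix = 35.7 J/K

Mole fractions: x_A = 4.18/6.56 = 0.637, x_B = 0.363.
ΔS_mix = −R(n_A ln x_A + n_B ln x_B) = −8.314 × (4.18 ln 0.637 + 2.38 ln 0.363) = 35.7 J/K.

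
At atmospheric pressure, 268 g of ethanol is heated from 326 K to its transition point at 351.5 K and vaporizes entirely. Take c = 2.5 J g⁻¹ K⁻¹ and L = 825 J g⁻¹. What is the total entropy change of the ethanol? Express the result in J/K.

Warming step: ΔS₁ = m c ln(T_tr/T_i) = 268 × 2.5 × ln(351.5/326) = 50.46 J/K.
Phase change: ΔS₂ = +mL/T_tr = 268 × 825 / 351.5 = 629 J/K.
ΔS_total = (50.46) + (629) = 679 J/K.

ΔS = 679 J/K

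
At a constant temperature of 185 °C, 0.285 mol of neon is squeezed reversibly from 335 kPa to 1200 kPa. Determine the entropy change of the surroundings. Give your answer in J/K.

For an isothermal ideal gas ΔS_gas = nR ln(P₁/P₂) = 0.285 × 8.314 × ln(335/1200) = -3.02 J/K.
The process is reversible, so ΔS_surr = −ΔS_gas = 3.02 J/K and ΔS_universe = 0.

ΔS_surr = 3.02 J/K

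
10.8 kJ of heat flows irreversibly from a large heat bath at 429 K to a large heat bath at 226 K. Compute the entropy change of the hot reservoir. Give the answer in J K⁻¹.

The hot reservoir loses heat Q, so ΔS_hot = −Q/T_H = −10800/429 = -25.2 J/K.

ΔS_hot = -25.2 J/K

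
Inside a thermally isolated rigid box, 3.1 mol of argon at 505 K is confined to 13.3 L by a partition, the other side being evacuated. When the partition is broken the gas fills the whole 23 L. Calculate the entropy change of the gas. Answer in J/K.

For an ideal gas in free expansion Q = 0 and W = 0, so T is unchanged.
Entropy is a state function; using a reversible isothermal path, ΔS_gas = nR ln(V₂/V₁) = 3.1 × 8.314 × ln(23/13.3) = 14.1 J/K.

ΔS_gas = 14.1 J/K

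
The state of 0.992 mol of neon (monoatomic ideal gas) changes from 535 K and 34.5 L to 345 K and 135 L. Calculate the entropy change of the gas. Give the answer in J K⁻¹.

Entropy is a state function: ΔS = nC_V ln(T₂/T₁) + nR ln(V₂/V₁), with C_V = 3R/2 = 12.47 J mol⁻¹ K⁻¹ for a monoatomic ideal gas.
ΔS = 0.992 × [12.47 × ln(345/535) + 8.314 × ln(135/34.5)] = 5.82 J/K.

ΔS = 5.82 J/K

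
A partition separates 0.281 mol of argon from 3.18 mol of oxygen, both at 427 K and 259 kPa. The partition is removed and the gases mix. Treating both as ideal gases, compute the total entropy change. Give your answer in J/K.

Mole fractions: x_A = 0.281/3.46 = 0.0812, x_B = 0.919.
ΔS_mix = −R(n_A ln x_A + n_B ln x_B) = −8.314 × (0.281 ln 0.0812 + 3.18 ln 0.919) = 8.1 J/K.

ΔS_mix = 8.1 J/K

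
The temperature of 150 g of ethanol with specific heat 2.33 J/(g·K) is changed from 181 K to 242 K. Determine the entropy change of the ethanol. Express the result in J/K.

ΔS = 102 J/K

ΔS = ∫dQ_rev/T = m c ln(T₂/T₁) = 150 × 2.33 × ln(242/181) = 102 J/K.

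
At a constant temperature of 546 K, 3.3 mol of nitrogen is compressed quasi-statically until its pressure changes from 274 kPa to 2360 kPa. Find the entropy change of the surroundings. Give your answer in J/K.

For an isothermal ideal gas ΔS_gas = nR ln(P₁/P₂) = 3.3 × 8.314 × ln(274/2360) = -59.1 J/K.
The process is reversible, so ΔS_surr = −ΔS_gas = 59.1 J/K and ΔS_universe = 0.

ΔS_surr = 59.1 J/K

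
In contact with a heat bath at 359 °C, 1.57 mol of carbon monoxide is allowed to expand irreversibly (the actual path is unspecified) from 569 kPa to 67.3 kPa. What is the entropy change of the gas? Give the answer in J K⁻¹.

Entropy is a state function, so ΔS_gas depends only on the end states.
For an isothermal ideal gas ΔS_gas = nR ln(P₁/P₂) = 1.57 × 8.314 × ln(569/67.3) = 27.9 J/K.

ΔS_gas = 27.9 J/K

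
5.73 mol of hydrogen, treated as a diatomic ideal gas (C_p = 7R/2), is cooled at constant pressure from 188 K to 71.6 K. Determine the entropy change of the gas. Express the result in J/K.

At constant pressure, ΔS = nC_p ln(T₂/T₁) with C_p = 7R/2 = 29.1 J mol⁻¹ K⁻¹.
ΔS = 5.73 × 29.1 × ln(71.6/188) = -161 J/K.

ΔS = -161 J/K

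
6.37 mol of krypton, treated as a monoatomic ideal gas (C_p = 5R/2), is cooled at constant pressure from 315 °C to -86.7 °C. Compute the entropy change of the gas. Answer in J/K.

ΔS = -152 J/K

In kelvin: T₁ = 588.15 K, T₂ = 186.45 K. At constant pressure, ΔS = nC_p ln(T₂/T₁) with C_p = 5R/2 = 20.79 J mol⁻¹ K⁻¹.
ΔS = 6.37 × 20.79 × ln(186.45/588.15) = -152 J/K.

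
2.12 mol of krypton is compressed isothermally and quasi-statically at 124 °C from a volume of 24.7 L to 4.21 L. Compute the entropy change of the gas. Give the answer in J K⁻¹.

ΔS_gas = -31.2 J/K

For an isothermal ideal gas ΔS_gas = nR ln(V₂/V₁) = 2.12 × 8.314 × ln(4.21/24.7) = -31.2 J/K.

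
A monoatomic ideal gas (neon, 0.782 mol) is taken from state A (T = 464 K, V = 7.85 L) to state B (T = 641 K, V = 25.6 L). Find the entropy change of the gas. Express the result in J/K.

ΔS = 10.8 J/K

Entropy is a state function: ΔS = nC_V ln(T₂/T₁) + nR ln(V₂/V₁), with C_V = 3R/2 = 12.47 J mol⁻¹ K⁻¹ for a monoatomic ideal gas.
ΔS = 0.782 × [12.47 × ln(641/464) + 8.314 × ln(25.6/7.85)] = 10.8 J/K.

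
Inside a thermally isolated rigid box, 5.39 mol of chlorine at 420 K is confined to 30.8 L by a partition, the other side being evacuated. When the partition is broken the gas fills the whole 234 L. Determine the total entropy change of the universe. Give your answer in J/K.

For an ideal gas in free expansion Q = 0 and W = 0, so T is unchanged.
Entropy is a state function; using a reversible isothermal path, ΔS_gas = nR ln(V₂/V₁) = 5.39 × 8.314 × ln(234/30.8) = 90.9 J/K.
The insulated surroundings exchange no heat, so ΔS_surr = 0 and ΔS_universe = ΔS_gas.

ΔS_universe = 90.9 J/K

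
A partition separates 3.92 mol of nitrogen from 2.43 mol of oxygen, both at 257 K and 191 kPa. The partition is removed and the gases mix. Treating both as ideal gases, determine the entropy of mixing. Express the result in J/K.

ΔS_mix = 35.1 J/K

Mole fractions: x_A = 3.92/6.35 = 0.617, x_B = 0.383.
ΔS_mix = −R(n_A ln x_A + n_B ln x_B) = −8.314 × (3.92 ln 0.617 + 2.43 ln 0.383) = 35.1 J/K.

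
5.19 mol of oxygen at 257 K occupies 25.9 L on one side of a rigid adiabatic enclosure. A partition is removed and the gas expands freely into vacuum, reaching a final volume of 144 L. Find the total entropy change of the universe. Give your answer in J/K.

No heat is exchanged and no work is done, so the ideal-gas temperature stays constant.
Entropy is a state function; using a reversible isothermal path, ΔS_gas = nR ln(V₂/V₁) = 5.19 × 8.314 × ln(144/25.9) = 74 J/K.
The insulated surroundings exchange no heat, so ΔS_surr = 0 and ΔS_universe = ΔS_gas.

ΔS_universe = 74 J/K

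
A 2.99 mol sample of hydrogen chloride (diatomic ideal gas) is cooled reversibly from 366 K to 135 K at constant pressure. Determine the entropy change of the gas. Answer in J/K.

ΔS = -86.8 J/K

At constant pressure, ΔS = nC_p ln(T₂/T₁) with C_p = 7R/2 = 29.1 J mol⁻¹ K⁻¹.
ΔS = 2.99 × 29.1 × ln(135/366) = -86.8 J/K.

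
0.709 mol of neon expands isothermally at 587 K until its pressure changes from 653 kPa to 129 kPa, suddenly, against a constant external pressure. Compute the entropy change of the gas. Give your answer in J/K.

Entropy is a state function, so ΔS_gas depends only on the end states.
For an isothermal ideal gas ΔS_gas = nR ln(P₁/P₂) = 0.709 × 8.314 × ln(653/129) = 9.56 J/K.

ΔS_gas = 9.56 J/K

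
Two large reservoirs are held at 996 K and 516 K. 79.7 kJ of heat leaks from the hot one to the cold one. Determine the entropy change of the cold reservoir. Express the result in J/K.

The cold reservoir gains heat Q, so ΔS_cold = +Q/T_C = 79700/516 = 154 J/K.

ΔS_cold = 154 J/K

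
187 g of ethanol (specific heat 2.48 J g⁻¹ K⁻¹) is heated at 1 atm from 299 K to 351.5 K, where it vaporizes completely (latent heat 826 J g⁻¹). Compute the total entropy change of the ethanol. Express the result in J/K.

Warming step: ΔS₁ = m c ln(T_tr/T_i) = 187 × 2.48 × ln(351.5/299) = 75.02 J/K.
Phase change: ΔS₂ = +mL/T_tr = 187 × 826 / 351.5 = 439.4 J/K.
ΔS_total = (75.02) + (439.4) = 514 J/K.

ΔS = 514 J/K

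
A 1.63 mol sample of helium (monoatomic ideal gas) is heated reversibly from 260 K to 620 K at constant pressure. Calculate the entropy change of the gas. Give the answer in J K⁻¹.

At constant pressure, ΔS = nC_p ln(T₂/T₁) with C_p = 5R/2 = 20.79 J mol⁻¹ K⁻¹.
ΔS = 1.63 × 20.79 × ln(620/260) = 29.4 J/K.

ΔS = 29.4 J/K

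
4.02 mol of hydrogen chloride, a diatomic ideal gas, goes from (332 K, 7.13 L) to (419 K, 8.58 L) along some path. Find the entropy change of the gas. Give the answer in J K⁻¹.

ΔS = 25.6 J/K

Entropy is a state function: ΔS = nC_V ln(T₂/T₁) + nR ln(V₂/V₁), with C_V = 5R/2 = 20.79 J mol⁻¹ K⁻¹ for a diatomic ideal gas.
ΔS = 4.02 × [20.79 × ln(419/332) + 8.314 × ln(8.58/7.13)] = 25.6 J/K.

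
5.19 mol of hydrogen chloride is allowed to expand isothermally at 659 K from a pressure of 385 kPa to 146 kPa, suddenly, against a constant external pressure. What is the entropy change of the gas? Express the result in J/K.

Entropy is a state function, so ΔS_gas depends only on the end states.
For an isothermal ideal gas ΔS_gas = nR ln(P₁/P₂) = 5.19 × 8.314 × ln(385/146) = 41.8 J/K.

ΔS_gas = 41.8 J/K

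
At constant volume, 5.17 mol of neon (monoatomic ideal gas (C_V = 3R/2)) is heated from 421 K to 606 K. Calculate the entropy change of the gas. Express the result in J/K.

At constant volume, ΔS = nC_V ln(T₂/T₁) with C_V = 3R/2 = 12.47 J mol⁻¹ K⁻¹.
ΔS = 5.17 × 12.47 × ln(606/421) = 23.5 J/K.

ΔS = 23.5 J/K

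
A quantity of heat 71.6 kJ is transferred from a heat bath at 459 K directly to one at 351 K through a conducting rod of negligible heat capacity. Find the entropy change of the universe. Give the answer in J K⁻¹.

ΔS_hot = −Q/T_H = −71600/459 = -156 J/K and ΔS_cold = +Q/T_C = 71600/351 = 204 J/K.
ΔS_total = -156 + 204 = 48 J/K, positive as the second law requires.

ΔS_total = 48 J/K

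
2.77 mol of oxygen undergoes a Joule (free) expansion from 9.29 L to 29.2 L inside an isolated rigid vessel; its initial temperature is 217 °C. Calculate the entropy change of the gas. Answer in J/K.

For an ideal gas in free expansion Q = 0 and W = 0, so T is unchanged.
Entropy is a state function; using a reversible isothermal path, ΔS_gas = nR ln(V₂/V₁) = 2.77 × 8.314 × ln(29.2/9.29) = 26.4 J/K.

ΔS_gas = 26.4 J/K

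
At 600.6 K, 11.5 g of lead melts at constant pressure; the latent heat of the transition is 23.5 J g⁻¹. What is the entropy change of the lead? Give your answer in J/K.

Heat absorbed by the substance: Q = mL = 11.5 × 23.5 = 270.25 J.
At constant T, ΔS = Q_rev/T = 270.25 / 600.6 = 0.45 J/K.

ΔS = 0.45 J/K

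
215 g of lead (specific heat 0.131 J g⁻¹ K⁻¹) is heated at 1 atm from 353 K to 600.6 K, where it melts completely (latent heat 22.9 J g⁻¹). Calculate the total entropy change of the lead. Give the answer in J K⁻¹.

Warming step: ΔS₁ = m c ln(T_tr/T_i) = 215 × 0.131 × ln(600.6/353) = 14.97 J/K.
Phase change: ΔS₂ = +mL/T_tr = 215 × 22.9 / 600.6 = 8.198 J/K.
ΔS_total = (14.97) + (8.198) = 23.2 J/K.

ΔS = 23.2 J/K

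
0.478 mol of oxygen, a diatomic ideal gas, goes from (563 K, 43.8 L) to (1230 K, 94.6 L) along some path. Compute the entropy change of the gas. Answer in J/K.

ΔS = 10.8 J/K

Entropy is a state function: ΔS = nC_V ln(T₂/T₁) + nR ln(V₂/V₁), with C_V = 5R/2 = 20.79 J mol⁻¹ K⁻¹ for a diatomic ideal gas.
ΔS = 0.478 × [20.79 × ln(1230/563) + 8.314 × ln(94.6/43.8)] = 10.8 J/K.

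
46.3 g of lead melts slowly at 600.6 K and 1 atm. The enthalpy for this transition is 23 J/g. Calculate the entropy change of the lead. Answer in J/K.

ΔS = 1.77 J/K

Heat absorbed by the substance: Q = mL = 46.3 × 23 = 1064.9 J.
At constant T, ΔS = Q_rev/T = 1064.9 / 600.6 = 1.77 J/K.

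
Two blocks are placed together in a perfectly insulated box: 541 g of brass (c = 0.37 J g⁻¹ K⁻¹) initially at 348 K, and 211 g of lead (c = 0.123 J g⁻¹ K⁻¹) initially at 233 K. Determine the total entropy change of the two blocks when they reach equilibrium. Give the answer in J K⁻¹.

Energy balance: T_f = (m₁c₁T₁ + m₂c₂T₂)/(m₁c₁ + m₂c₂) = 334.8 K.
ΔS₁ = m₁c₁ ln(T_f/T₁) = 200.17 × ln(334.8/348) = -7.74 J/K.
ΔS₂ = m₂c₂ ln(T_f/T₂) = 25.953 × ln(334.8/233) = 9.408 J/K.
ΔS_total = -7.74 + 9.408 = 1.67 J/K.

ΔS_total = 1.67 J/K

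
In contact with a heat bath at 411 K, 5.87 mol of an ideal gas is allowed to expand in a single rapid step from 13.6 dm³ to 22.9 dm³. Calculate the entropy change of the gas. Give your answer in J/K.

Entropy is a state function, so ΔS_gas depends only on the end states.
For an isothermal ideal gas ΔS_gas = nR ln(V₂/V₁) = 5.87 × 8.314 × ln(22.9/13.6) = 25.4 J/K.

ΔS_gas = 25.4 J/K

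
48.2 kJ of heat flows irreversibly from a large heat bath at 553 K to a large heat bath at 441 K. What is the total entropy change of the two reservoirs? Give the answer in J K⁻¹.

ΔS_hot = −Q/T_H = −48200/553 = -87.16 J/K and ΔS_cold = +Q/T_C = 48200/441 = 109.3 J/K.
ΔS_total = -87.16 + 109.3 = 22.1 J/K, positive as the second law requires.

ΔS_total = 22.1 J/K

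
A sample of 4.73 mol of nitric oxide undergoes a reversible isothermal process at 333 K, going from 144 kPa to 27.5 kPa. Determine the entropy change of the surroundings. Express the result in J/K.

ΔS_surr = -65.1 J/K

For an isothermal ideal gas ΔS_gas = nR ln(P₁/P₂) = 4.73 × 8.314 × ln(144/27.5) = 65.1 J/K.
The process is reversible, so ΔS_surr = −ΔS_gas = -65.1 J/K and ΔS_universe = 0.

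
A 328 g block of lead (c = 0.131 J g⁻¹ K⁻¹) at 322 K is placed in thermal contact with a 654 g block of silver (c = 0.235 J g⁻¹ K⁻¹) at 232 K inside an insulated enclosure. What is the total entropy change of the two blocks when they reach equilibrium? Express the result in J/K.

Energy balance: T_f = (m₁c₁T₁ + m₂c₂T₂)/(m₁c₁ + m₂c₂) = 251.66 K.
ΔS₁ = m₁c₁ ln(T_f/T₁) = 42.968 × ln(251.66/322) = -10.59 J/K.
ΔS₂ = m₂c₂ ln(T_f/T₂) = 153.69 × ln(251.66/232) = 12.5 J/K.
ΔS_total = -10.59 + 12.5 = 1.91 J/K.

ΔS_total = 1.91 J/K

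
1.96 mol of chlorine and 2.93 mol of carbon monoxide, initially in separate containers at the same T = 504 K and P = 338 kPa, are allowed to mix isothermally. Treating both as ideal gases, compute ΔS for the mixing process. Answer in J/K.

ΔS_mix = 27.4 J/K

Mole fractions: x_A = 1.96/4.89 = 0.401, x_B = 0.599.
ΔS_mix = −R(n_A ln x_A + n_B ln x_B) = −8.314 × (1.96 ln 0.401 + 2.93 ln 0.599) = 27.4 J/K.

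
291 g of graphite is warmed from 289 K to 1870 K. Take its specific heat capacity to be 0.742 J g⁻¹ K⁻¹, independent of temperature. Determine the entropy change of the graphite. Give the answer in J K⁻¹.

ΔS = 403 J/K

ΔS = ∫dQ_rev/T = m c ln(T₂/T₁) = 291 × 0.742 × ln(1870/289) = 403 J/K.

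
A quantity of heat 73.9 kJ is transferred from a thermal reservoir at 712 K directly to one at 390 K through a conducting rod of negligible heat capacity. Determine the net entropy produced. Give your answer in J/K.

ΔS_total = 85.7 J/K

ΔS_hot = −Q/T_H = −73900/712 = -103.8 J/K and ΔS_cold = +Q/T_C = 73900/390 = 189.5 J/K.
ΔS_total = -103.8 + 189.5 = 85.7 J/K, positive as the second law requires.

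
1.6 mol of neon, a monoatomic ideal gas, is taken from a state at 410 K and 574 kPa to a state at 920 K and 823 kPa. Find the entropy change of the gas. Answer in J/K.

ΔS = 22.1 J/K

ΔS = nC_p ln(T₂/T₁) − nR ln(P₂/P₁), with C_p = 5R/2 = 20.79 J mol⁻¹ K⁻¹ for a monoatomic ideal gas.
ΔS = 1.6 × [20.79 × ln(920/410) − 8.314 × ln(823/574)] = 22.1 J/K.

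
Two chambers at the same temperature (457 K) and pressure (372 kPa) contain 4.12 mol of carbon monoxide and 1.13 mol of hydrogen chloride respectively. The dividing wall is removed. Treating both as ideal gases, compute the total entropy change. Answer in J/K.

Mole fractions: x_A = 4.12/5.25 = 0.785, x_B = 0.215.
ΔS_mix = −R(n_A ln x_A + n_B ln x_B) = −8.314 × (4.12 ln 0.785 + 1.13 ln 0.215) = 22.7 J/K.

ΔS_mix = 22.7 J/K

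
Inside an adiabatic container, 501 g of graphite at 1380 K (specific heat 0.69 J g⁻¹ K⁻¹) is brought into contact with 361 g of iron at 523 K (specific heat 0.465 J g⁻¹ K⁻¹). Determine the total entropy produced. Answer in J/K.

ΔS_total = 46.4 J/K

Energy balance: T_f = (m₁c₁T₁ + m₂c₂T₂)/(m₁c₁ + m₂c₂) = 1099.9 K.
ΔS₁ = m₁c₁ ln(T_f/T₁) = 345.69 × ln(1099.9/1380) = -78.43 J/K.
ΔS₂ = m₂c₂ ln(T_f/T₂) = 167.865 × ln(1099.9/523) = 124.8 J/K.
ΔS_total = -78.43 + 124.8 = 46.4 J/K.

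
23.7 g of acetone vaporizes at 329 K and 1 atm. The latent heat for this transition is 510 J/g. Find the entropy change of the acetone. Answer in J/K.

Heat absorbed by the substance: Q = mL = 23.7 × 510 = 12087 J.
At constant T, ΔS = Q_rev/T = 12087 / 329 = 36.7 J/K.

ΔS = 36.7 J/K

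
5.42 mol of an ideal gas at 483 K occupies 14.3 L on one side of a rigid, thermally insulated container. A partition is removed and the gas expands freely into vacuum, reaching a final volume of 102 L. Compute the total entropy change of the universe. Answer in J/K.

For an ideal gas in free expansion Q = 0 and W = 0, so T is unchanged.
Entropy is a state function; using a reversible isothermal path, ΔS_gas = nR ln(V₂/V₁) = 5.42 × 8.314 × ln(102/14.3) = 88.5 J/K.
The insulated surroundings exchange no heat, so ΔS_surr = 0 and ΔS_universe = ΔS_gas.

ΔS_universe = 88.5 J/K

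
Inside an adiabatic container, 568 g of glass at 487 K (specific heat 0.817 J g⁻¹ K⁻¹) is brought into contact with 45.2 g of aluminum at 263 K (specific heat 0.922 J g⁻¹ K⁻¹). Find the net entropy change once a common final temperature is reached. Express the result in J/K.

ΔS_total = 6.13 J/K

Energy balance: T_f = (m₁c₁T₁ + m₂c₂T₂)/(m₁c₁ + m₂c₂) = 468.54 K.
ΔS₁ = m₁c₁ ln(T_f/T₁) = 464.056 × ln(468.54/487) = -17.931 J/K.
ΔS₂ = m₂c₂ ln(T_f/T₂) = 41.6744 × ln(468.54/263) = 24.066 J/K.
ΔS_total = -17.931 + 24.066 = 6.13 J/K.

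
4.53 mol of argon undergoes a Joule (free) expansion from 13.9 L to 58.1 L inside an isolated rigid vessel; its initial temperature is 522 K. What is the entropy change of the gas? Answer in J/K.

ΔS_gas = 53.9 J/K

No heat is exchanged and no work is done, so the ideal-gas temperature stays constant.
Entropy is a state function; using a reversible isothermal path, ΔS_gas = nR ln(V₂/V₁) = 4.53 × 8.314 × ln(58.1/13.9) = 53.9 J/K.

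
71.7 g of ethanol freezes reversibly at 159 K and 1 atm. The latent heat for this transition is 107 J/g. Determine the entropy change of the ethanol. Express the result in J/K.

ΔS = -48.3 J/K

Heat released by the substance: Q = −mL = −71.7 × 107 = −7671.9 J.
At constant T, ΔS = Q_rev/T = −7671.9 / 159 = -48.3 J/K.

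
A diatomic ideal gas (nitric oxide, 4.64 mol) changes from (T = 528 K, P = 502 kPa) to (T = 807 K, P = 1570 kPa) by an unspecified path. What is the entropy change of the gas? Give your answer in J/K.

ΔS = nC_p ln(T₂/T₁) − nR ln(P₂/P₁), with C_p = 7R/2 = 29.1 J mol⁻¹ K⁻¹ for a diatomic ideal gas.
ΔS = 4.64 × [29.1 × ln(807/528) − 8.314 × ln(1570/502)] = 13.3 J/K.

ΔS = 13.3 J/K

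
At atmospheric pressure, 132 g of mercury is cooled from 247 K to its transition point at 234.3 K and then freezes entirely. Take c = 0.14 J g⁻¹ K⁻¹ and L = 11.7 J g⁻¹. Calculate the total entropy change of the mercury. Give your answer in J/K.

ΔS = -7.57 J/K

Cooling step: ΔS₁ = m c ln(T_tr/T_i) = 132 × 0.14 × ln(234.3/247) = -0.9755 J/K.
Phase change: ΔS₂ = −mL/T_tr = −132 × 11.7 / 234.3 = -6.592 J/K.
ΔS_total = (-0.9755) + (-6.592) = -7.57 J/K.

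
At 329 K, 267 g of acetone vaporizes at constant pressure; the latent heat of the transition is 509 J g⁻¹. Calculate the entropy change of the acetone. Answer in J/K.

Heat absorbed by the substance: Q = mL = 267 × 509 = 135903 J.
At constant T, ΔS = Q_rev/T = 135903 / 329 = 413 J/K.

ΔS = 413 J/K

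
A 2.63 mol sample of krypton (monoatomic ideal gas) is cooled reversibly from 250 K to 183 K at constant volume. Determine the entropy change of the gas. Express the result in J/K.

At constant volume, ΔS = nC_V ln(T₂/T₁) with C_V = 3R/2 = 12.47 J mol⁻¹ K⁻¹.
ΔS = 2.63 × 12.47 × ln(183/250) = -10.2 J/K.

ΔS = -10.2 J/K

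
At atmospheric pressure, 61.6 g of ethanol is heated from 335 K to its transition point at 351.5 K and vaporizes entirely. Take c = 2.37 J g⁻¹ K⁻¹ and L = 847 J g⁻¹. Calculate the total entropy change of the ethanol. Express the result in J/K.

Warming step: ΔS₁ = m c ln(T_tr/T_i) = 61.6 × 2.37 × ln(351.5/335) = 7.019 J/K.
Phase change: ΔS₂ = +mL/T_tr = 61.6 × 847 / 351.5 = 148.4 J/K.
ΔS_total = (7.019) + (148.4) = 155 J/K.

ΔS = 155 J/K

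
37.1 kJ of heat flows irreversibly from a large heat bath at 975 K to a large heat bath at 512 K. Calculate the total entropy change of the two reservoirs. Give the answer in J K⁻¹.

ΔS_hot = −Q/T_H = −37100/975 = -38.05 J/K and ΔS_cold = +Q/T_C = 37100/512 = 72.46 J/K.
ΔS_total = -38.05 + 72.46 = 34.4 J/K, positive as the second law requires.

ΔS_total = 34.4 J/K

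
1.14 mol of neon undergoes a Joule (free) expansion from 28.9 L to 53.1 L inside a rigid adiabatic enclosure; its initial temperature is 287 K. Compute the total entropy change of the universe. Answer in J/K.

ΔS_universe = 5.77 J/K

No heat is exchanged and no work is done, so the ideal-gas temperature stays constant.
Entropy is a state function; using a reversible isothermal path, ΔS_gas = nR ln(V₂/V₁) = 1.14 × 8.314 × ln(53.1/28.9) = 5.77 J/K.
The insulated surroundings exchange no heat, so ΔS_surr = 0 and ΔS_universe = ΔS_gas.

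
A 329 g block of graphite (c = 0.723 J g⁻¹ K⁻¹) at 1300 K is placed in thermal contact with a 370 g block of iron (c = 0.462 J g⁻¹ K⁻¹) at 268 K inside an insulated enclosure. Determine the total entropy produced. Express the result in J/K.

Energy balance: T_f = (m₁c₁T₁ + m₂c₂T₂)/(m₁c₁ + m₂c₂) = 868.48 K.
ΔS₁ = m₁c₁ ln(T_f/T₁) = 237.867 × ln(868.48/1300) = -95.95 J/K.
ΔS₂ = m₂c₂ ln(T_f/T₂) = 170.94 × ln(868.48/268) = 201 J/K.
ΔS_total = -95.95 + 201 = 105 J/K.

ΔS_total = 105 J/K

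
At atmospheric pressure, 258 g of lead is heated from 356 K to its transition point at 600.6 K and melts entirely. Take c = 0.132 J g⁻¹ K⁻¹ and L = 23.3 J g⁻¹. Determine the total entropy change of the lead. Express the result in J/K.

ΔS = 27.8 J/K

Warming step: ΔS₁ = m c ln(T_tr/T_i) = 258 × 0.132 × ln(600.6/356) = 17.81 J/K.
Phase change: ΔS₂ = +mL/T_tr = 258 × 23.3 / 600.6 = 10.01 J/K.
ΔS_total = (17.81) + (10.01) = 27.8 J/K.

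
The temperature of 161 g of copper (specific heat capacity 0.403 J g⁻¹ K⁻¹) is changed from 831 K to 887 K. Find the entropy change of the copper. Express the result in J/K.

ΔS = ∫dQ_rev/T = m c ln(T₂/T₁) = 161 × 0.403 × ln(887/831) = 4.23 J/K.

ΔS = 4.23 J/K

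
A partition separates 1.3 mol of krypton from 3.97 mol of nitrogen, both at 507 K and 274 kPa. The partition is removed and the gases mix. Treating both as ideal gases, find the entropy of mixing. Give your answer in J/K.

ΔS_mix = 24.5 J/K

Mole fractions: x_A = 1.3/5.27 = 0.247, x_B = 0.753.
ΔS_mix = −R(n_A ln x_A + n_B ln x_B) = −8.314 × (1.3 ln 0.247 + 3.97 ln 0.753) = 24.5 J/K.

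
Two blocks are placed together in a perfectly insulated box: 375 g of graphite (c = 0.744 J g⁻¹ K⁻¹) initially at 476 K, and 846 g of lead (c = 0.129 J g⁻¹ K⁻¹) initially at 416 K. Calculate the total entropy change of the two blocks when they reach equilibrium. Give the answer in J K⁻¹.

Energy balance: T_f = (m₁c₁T₁ + m₂c₂T₂)/(m₁c₁ + m₂c₂) = 459.13 K.
ΔS₁ = m₁c₁ ln(T_f/T₁) = 279 × ln(459.13/476) = -10.068 J/K.
ΔS₂ = m₂c₂ ln(T_f/T₂) = 109.134 × ln(459.13/416) = 10.766 J/K.
ΔS_total = -10.068 + 10.766 = 0.698 J/K.

ΔS_total = 0.698 J/K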